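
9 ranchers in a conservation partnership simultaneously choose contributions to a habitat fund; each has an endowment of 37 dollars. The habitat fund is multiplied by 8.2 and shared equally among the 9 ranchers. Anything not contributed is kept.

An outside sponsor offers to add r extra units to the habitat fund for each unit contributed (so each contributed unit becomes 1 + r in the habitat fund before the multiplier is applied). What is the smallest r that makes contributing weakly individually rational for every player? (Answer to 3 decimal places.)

With matching at rate r, one contributed unit becomes (1 + r) in the habitat fund and returns 8.2 × (1 + r) / 9 to the contributor.
Setting this equal to 1: 1 + r = 9/8.2 = 1.0976.
So the minimum matching rate is r = 1.0976 − 1 = 0.098.

0.098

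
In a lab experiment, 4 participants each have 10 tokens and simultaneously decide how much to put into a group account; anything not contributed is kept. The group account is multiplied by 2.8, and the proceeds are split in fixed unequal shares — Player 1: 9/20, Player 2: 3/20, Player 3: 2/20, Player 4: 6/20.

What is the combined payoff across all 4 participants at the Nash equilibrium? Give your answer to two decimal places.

58.00 tokens

Each unit j contributes comes back to j as 2.8 × (j's share), so j prefers to contribute only if that share exceeds 1/2.8 = 0.3571; otherwise keeping the unit dominates.
Player 1 alone (share 9/20) is above the threshold, contributing 10; the remaining 3 contribute 0. Total contributed: 10.
The group account pays out 2.8 × 10 = 28.00 in total (split across the unequal shares, but the aggregate is all that matters for the group sum).
The 3 free-riders keep 10 each, adding 30. Group total = 30 + 28.00 = 58.00.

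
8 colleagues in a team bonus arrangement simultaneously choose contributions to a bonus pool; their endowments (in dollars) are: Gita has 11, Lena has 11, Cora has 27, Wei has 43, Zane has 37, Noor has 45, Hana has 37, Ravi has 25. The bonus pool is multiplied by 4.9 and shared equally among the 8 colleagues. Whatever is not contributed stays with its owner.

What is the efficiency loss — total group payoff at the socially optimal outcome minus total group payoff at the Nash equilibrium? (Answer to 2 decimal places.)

920.40 dollars

The private return per contributed unit is 4.9/8 = 0.6125 < 1 for every player regardless of endowment, so the Nash equilibrium is zero contribution and the group total is Σ E_j = 11 + 11 + 27 + 43 + 37 + 45 + 37 + 25 = 236.
Each contributed unit returns 4.900 to the group, so the social optimum is full contribution by everyone: group total = 4.900 × 236 = 1156.40.
Efficiency loss = (4.900 − 1) × 236 = 920.40.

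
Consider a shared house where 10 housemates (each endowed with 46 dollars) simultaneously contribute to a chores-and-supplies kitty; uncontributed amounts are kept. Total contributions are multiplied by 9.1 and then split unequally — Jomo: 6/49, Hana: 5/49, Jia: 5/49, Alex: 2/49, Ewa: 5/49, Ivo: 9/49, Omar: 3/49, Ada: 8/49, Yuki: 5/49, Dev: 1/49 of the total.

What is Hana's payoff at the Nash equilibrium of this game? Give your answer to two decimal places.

174.14 dollars

A player with share s gets back 9.1·s per unit contributed, so full contribution is dominant for anyone with s > 1/9.1 = 0.1099 and zero contribution is dominant for anyone below.
Jomo, Ivo and Ada are above the threshold, contributing 46 each; the remaining 7 contribute 0. Total contributed: 138.
Hana keeps 46 and receives 9.1 × 138 × 5/49 = 128.14 from the chores-and-supplies kitty, for a payoff of 174.14.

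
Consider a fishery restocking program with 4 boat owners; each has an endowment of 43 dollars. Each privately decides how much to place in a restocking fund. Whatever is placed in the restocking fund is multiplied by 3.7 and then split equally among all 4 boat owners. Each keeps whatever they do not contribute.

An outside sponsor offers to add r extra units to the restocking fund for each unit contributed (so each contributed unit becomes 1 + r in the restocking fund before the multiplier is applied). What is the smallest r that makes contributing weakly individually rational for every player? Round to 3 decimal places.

With matching at rate r, one contributed unit becomes (1 + r) in the restocking fund and returns 3.7 × (1 + r) / 4 to the contributor.
Setting this equal to 1: 1 + r = 4/3.7 = 1.0811.
So the minimum matching rate is r = 1.0811 − 1 = 0.081.

0.081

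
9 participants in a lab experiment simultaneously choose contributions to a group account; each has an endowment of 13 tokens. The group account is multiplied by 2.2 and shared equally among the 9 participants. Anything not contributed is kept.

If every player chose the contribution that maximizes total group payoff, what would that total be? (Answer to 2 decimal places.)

257.40 tokens

Each contributed unit returns 2.200 to the group as a whole (0.2444 to each of 9 players), which exceeds 1, so the social optimum is full contribution: group total = 2.200 × 117 = 257.40.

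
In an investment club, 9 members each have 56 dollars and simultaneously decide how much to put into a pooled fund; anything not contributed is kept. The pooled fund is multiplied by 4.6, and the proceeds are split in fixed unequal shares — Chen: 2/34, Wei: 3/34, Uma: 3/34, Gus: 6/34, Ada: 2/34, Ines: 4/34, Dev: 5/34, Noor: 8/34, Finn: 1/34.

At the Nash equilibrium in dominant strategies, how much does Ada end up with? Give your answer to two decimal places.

71.15 dollars

Each unit j contributes comes back to j as 4.6 × (j's share), so j prefers to contribute only if that share exceeds 1/4.6 = 0.2174; otherwise keeping the unit dominates.
Noor alone (share 8/34) is above the threshold, contributing 56; the remaining 8 contribute 0. Total contributed: 56.
Ada keeps 56 and receives 4.6 × 56 × 2/34 = 15.15 from the pooled fund, for a payoff of 71.15.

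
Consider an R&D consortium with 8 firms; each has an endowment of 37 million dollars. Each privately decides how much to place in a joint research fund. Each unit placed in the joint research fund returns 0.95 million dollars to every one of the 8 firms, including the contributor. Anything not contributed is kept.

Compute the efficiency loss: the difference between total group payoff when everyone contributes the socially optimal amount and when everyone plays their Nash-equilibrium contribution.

1953.60 million dollars

The private return per contributed unit is 0.95 < 1, so contributing 0 is dominant for every player. At the Nash equilibrium everyone keeps their 37, and the group total is 8 × 37 = 296.
Each contributed unit returns 7.600 to the group as a whole (0.95 to each of 8 players), which exceeds 1, so the social optimum is full contribution: group total = 7.600 × 296 = 2249.60.
Efficiency loss = 2249.60 − 296 = 1953.60.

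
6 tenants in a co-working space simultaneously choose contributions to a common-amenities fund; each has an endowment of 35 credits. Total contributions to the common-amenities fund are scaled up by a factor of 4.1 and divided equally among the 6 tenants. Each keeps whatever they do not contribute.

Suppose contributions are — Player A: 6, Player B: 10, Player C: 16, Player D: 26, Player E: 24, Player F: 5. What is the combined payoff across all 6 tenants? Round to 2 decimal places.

Total contributed: 6 + 10 + 16 + 26 + 24 + 5 = 87; total kept: 6 × 35 − 87 = 123.
The common-amenities fund pays out 4.1 × 87 = 356.70 in aggregate.
Group total = 123 + 356.70 = 479.70.

479.70 credits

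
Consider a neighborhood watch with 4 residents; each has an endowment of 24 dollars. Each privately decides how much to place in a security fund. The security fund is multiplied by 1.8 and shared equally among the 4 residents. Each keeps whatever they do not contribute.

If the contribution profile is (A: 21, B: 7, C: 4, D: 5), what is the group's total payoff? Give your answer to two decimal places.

125.60 dollars

Total contributed: 21 + 7 + 4 + 5 = 37; total kept: 4 × 24 − 37 = 59.
The security fund pays out 1.8 × 37 = 66.60 in aggregate.
Group total = 59 + 66.60 = 125.60.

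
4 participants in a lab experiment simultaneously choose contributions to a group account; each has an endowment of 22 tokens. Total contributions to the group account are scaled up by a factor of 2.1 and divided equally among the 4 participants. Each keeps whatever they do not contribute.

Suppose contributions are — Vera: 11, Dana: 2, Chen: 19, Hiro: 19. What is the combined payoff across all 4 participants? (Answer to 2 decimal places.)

Total contributed: 11 + 2 + 19 + 19 = 51; total kept: 4 × 22 − 51 = 37.
The group account pays out 2.1 × 51 = 107.10 in aggregate.
Group total = 37 + 107.10 = 144.10.

144.10 tokens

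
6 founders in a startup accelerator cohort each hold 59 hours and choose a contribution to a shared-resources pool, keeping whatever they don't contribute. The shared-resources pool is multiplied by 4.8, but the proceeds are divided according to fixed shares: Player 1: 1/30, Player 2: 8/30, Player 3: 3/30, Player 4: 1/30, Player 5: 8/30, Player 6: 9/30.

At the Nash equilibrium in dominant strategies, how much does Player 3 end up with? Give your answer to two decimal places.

A player with share s gets back 4.8·s per unit contributed, so full contribution is dominant for anyone with s > 1/4.8 = 0.2083 and zero contribution is dominant for anyone below.
The shares above 0.2083 belong to Player 2, Player 5 and Player 6, contributing 59 each; the remaining 3 contribute 0. Total contributed: 177.
Player 3 keeps 59 and receives 4.8 × 177 × 3/30 = 84.96 from the shared-resources pool, for a payoff of 143.96.

143.96 hours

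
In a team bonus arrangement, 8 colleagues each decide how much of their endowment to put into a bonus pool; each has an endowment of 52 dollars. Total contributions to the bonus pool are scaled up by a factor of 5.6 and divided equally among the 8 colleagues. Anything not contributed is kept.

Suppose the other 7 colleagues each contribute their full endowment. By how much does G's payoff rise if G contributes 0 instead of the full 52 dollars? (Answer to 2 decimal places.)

15.60 dollars

Switching from a contribution of 52 to 0 lets G keep an extra 52 dollars, but lowers the bonus pool by 52, which costs G their own share of that drop: 5.6/8 × 52 = 36.40.
Net gain = 52 − 36.40 = 15.60. The private return per contributed unit (0.7000) is below 1, so free-riding is indeed the best response regardless of what the others do.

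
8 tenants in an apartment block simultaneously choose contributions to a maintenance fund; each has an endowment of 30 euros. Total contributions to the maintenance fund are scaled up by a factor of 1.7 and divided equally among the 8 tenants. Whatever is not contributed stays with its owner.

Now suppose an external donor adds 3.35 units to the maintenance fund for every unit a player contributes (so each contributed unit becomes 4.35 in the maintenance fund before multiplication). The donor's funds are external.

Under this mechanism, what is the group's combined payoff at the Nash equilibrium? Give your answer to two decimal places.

Even with the mechanism, each unit contributed returns only 1.7 × 4.35 / 8 = 0.9244 per unit of net cost, so contributing nothing is still dominant.
Everyone keeps their endowment and the group total is 8 × 30 = 240.

240.00 euros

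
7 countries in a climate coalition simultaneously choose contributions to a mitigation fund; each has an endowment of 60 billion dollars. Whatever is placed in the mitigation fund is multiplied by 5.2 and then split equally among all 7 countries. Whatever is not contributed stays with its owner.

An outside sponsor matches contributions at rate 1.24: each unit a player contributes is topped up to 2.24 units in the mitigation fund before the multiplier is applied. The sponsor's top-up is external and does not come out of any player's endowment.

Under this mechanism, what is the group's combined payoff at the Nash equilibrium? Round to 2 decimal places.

The effective private return per unit is now 5.2 × 2.24 / 7 = 1.6640 > 1, so every player's dominant strategy flips to full contribution.
So the Nash equilibrium is full contribution by all 7; the group earns 5.2 × 2.24 × 420 = 4892.16.

4892.16 billion dollars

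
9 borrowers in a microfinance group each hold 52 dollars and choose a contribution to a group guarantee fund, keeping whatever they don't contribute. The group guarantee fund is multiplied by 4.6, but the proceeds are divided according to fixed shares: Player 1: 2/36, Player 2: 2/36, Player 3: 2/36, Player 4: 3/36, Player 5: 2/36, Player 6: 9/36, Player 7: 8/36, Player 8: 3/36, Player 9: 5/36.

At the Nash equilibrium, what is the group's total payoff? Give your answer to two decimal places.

Player j's private return per contributed unit is 4.6 × (j's share). Contributing is weakly dominant for j when that share is at least 1/4.6 = 0.2174, and contributing 0 is dominant otherwise.
The shares above 0.2174 belong to Player 6 and Player 7, contributing 52 each; the remaining 7 contribute 0. Total contributed: 104.
The group guarantee fund pays out 4.6 × 104 = 478.40 in total (split across the unequal shares, but the aggregate is all that matters for the group sum).
The 7 free-riders keep 52 each, adding 364. Group total = 364 + 478.40 = 842.40.

842.40 dollars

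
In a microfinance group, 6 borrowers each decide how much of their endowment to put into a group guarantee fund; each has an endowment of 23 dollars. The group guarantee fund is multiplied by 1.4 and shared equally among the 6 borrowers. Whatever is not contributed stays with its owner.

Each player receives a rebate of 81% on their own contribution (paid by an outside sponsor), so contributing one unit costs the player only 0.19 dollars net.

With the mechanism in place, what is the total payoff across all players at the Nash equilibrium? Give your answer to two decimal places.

304.98 dollars

The effective private return per unit is now (1.4/6) / 0.19 = 1.2281 > 1, so every player's dominant strategy flips to full contribution.
At the Nash equilibrium everyone contributes 23. Group total payoff = 6 × (23 × 0.81 + 1.4 × 23) = 304.98.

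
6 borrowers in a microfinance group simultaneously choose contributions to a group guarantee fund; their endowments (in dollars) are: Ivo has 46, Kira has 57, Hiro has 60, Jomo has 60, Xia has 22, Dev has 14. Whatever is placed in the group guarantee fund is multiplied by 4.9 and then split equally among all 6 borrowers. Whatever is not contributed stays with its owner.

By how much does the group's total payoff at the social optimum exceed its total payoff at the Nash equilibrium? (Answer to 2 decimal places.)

1010.10 dollars

The private return per contributed unit is 4.9/6 = 0.8167 < 1 for every player regardless of endowment, so the Nash equilibrium is zero contribution and the group total is Σ E_j = 46 + 57 + 60 + 60 + 22 + 14 = 259.
Each contributed unit returns 4.900 to the group, so the social optimum is full contribution by everyone: group total = 4.900 × 259 = 1269.10.
Efficiency loss = (4.900 − 1) × 259 = 1010.10.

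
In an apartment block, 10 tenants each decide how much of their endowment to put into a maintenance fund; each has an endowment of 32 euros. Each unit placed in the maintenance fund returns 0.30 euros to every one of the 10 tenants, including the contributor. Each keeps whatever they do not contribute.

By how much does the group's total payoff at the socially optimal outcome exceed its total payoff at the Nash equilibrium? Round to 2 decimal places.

640.00 euros

The private return per contributed unit is 0.30 < 1, so contributing 0 is dominant for every player. At the Nash equilibrium everyone keeps their 32, and the group total is 10 × 32 = 320.
Each contributed unit returns 3.000 to the group as a whole (0.30 to each of 10 players), which exceeds 1, so the social optimum is full contribution: group total = 3.000 × 320 = 960.00.
Efficiency loss = 960.00 − 320 = 640.00.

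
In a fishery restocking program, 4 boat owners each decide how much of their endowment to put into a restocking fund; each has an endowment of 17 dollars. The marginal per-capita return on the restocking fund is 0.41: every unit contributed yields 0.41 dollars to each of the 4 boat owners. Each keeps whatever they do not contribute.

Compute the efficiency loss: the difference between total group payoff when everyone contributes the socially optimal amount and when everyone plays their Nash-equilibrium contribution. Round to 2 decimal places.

The private return per contributed unit is 0.41 < 1, so contributing 0 is dominant for every player. At the Nash equilibrium everyone keeps their 17, and the group total is 4 × 17 = 68.
Each contributed unit returns 1.640 to the group as a whole (0.41 to each of 4 players), which exceeds 1, so the social optimum is full contribution: group total = 1.640 × 68 = 111.52.
Efficiency loss = 111.52 − 68 = 43.52.

43.52 dollars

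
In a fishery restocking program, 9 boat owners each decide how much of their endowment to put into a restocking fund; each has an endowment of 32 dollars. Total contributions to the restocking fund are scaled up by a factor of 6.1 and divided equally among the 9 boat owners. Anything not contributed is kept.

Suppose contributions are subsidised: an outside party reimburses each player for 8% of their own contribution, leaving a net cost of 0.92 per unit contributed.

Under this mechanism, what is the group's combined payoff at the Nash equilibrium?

Even with the mechanism, each unit contributed returns only (6.1/9) / 0.92 = 0.7367 per unit of net cost, so contributing nothing is still dominant.
Everyone keeps their endowment and the group total is 9 × 32 = 288.

288.00 dollars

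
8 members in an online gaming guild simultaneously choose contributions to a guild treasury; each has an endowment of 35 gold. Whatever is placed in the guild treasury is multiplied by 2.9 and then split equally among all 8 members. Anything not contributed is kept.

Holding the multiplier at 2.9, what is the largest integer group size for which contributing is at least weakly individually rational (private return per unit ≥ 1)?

Private return per unit is 2.9/(group size), which is ≥ 1 whenever the group size is ≤ 2.9.
The largest such integer is 2.

2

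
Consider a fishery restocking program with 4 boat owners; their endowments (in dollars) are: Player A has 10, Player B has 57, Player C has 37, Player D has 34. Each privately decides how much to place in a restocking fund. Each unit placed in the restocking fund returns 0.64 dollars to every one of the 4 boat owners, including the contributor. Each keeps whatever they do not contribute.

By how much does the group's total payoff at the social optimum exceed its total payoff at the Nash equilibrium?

The private return per contributed unit is 0.64 < 1 for everyone, so the Nash equilibrium is zero contribution and the group total is Σ E_j = 10 + 57 + 37 + 34 = 138.
Each contributed unit returns 2.560 to the group, so the social optimum is full contribution by everyone: group total = 2.560 × 138 = 353.28.
Efficiency loss = (2.560 − 1) × 138 = 215.28.

215.28 dollars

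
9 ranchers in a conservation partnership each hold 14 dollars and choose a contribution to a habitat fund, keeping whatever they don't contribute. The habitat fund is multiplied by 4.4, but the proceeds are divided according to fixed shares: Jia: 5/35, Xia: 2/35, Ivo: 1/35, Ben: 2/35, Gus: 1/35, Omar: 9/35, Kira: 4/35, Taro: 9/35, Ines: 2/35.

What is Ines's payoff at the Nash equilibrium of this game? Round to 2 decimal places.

21.04 dollars

Player j's private return per contributed unit is 4.4 × (j's share). Contributing is weakly dominant for j when that share is at least 1/4.4 = 0.2273, and contributing 0 is dominant otherwise.
Omar and Taro are above the threshold, contributing 14 each; the remaining 7 contribute 0. Total contributed: 28.
Ines keeps 14 and receives 4.4 × 28 × 2/35 = 7.04 from the habitat fund, for a payoff of 21.04.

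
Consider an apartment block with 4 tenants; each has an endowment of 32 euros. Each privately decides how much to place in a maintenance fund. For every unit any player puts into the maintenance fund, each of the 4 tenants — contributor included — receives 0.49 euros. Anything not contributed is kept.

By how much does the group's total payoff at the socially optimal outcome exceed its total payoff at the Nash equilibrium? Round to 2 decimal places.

The private return per contributed unit is 0.49 < 1, so contributing 0 is dominant for every player. At the Nash equilibrium everyone keeps their 32, and the group total is 4 × 32 = 128.
Each contributed unit returns 1.960 to the group as a whole (0.49 to each of 4 players), which exceeds 1, so the social optimum is full contribution: group total = 1.960 × 128 = 250.88.
Efficiency loss = 250.88 − 128 = 122.88.

122.88 euros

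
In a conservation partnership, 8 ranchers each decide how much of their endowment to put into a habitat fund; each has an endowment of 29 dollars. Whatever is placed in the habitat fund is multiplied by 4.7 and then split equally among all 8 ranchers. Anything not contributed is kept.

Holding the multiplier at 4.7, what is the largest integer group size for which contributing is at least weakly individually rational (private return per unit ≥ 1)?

Private return per unit is 4.7/(group size), which is ≥ 1 whenever the group size is ≤ 4.7.
The largest such integer is 4.

4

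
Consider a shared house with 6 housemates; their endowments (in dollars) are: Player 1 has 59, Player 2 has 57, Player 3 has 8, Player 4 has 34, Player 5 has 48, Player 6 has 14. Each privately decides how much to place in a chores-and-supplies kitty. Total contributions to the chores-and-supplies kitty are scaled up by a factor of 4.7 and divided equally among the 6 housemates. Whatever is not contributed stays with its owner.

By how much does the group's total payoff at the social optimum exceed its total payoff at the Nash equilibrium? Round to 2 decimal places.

The private return per contributed unit is 4.7/6 = 0.7833 < 1 for every player regardless of endowment, so the Nash equilibrium is zero contribution and the group total is Σ E_j = 59 + 57 + 8 + 34 + 48 + 14 = 220.
Each contributed unit returns 4.700 to the group, so the social optimum is full contribution by everyone: group total = 4.700 × 220 = 1034.00.
Efficiency loss = (4.700 − 1) × 220 = 814.00.

814.00 dollars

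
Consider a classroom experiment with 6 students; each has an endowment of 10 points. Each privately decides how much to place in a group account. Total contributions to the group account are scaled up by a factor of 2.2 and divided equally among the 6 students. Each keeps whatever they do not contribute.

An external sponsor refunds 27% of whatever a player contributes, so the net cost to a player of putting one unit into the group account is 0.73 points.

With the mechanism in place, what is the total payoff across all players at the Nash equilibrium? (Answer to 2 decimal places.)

60.00 points

The effective private return is (2.2/6) / 0.73 = 0.5023, which is still under 1, so the mechanism doesn't change anyone's dominant strategy: zero contribution.
Everyone keeps their endowment and the group total is 6 × 10 = 60.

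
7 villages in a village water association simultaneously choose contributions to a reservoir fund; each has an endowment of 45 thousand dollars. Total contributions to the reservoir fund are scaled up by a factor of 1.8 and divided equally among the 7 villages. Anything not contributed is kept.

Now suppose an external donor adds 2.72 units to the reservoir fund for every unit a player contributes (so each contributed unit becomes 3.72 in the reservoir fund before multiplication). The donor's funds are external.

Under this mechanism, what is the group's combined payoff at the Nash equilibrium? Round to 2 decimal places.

315.00 thousand dollars

Even with the mechanism, each unit contributed returns only 1.8 × 3.72 / 7 = 0.9566 per unit of net cost, so contributing nothing is still dominant.
At the Nash equilibrium no one contributes; group total payoff = 7 × 45 = 315.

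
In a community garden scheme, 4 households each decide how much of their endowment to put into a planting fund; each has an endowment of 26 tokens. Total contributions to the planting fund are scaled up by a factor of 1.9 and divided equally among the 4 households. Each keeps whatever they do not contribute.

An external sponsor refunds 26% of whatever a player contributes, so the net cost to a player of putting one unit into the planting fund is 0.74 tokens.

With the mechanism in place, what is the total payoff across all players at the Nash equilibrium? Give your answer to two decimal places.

Even with the mechanism, each unit contributed returns only (1.9/4) / 0.74 = 0.6419 per unit of net cost, so contributing nothing is still dominant.
At the Nash equilibrium no one contributes; group total payoff = 4 × 26 = 104.

104.00 tokens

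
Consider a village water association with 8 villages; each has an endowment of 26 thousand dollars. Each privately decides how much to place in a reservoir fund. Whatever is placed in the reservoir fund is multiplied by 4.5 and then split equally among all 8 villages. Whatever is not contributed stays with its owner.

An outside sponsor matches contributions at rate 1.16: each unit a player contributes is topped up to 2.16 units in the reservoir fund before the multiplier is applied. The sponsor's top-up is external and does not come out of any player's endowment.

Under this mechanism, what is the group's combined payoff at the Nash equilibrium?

2021.76 thousand dollars

Under the mechanism each unit contributed yields 4.5 × 2.16 / 8 = 1.2150 back to its contributor per unit of net cost, which exceeds 1, making full contribution the dominant choice for everyone.
So the Nash equilibrium is full contribution by all 8; the group earns 4.5 × 2.16 × 208 = 2021.76.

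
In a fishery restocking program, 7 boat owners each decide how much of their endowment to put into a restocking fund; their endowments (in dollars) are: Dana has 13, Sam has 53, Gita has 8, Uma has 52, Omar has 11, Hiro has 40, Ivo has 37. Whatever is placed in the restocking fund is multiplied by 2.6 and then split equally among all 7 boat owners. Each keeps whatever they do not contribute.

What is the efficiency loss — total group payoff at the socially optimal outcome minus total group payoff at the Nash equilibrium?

342.40 dollars

The private return per contributed unit is 2.6/7 = 0.3714 < 1 for every player regardless of endowment, so the Nash equilibrium is zero contribution and the group total is Σ E_j = 13 + 53 + 8 + 52 + 11 + 40 + 37 = 214.
Each contributed unit returns 2.600 to the group, so the social optimum is full contribution by everyone: group total = 2.600 × 214 = 556.40.
Efficiency loss = (2.600 − 1) × 214 = 342.40.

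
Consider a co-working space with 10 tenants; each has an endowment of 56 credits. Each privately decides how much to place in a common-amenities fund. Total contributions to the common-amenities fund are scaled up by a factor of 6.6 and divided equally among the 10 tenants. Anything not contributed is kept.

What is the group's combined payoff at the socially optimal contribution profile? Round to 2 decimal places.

Each contributed unit returns 6.600 to the group as a whole (0.6600 to each of 10 players), which exceeds 1, so the social optimum is full contribution: group total = 6.600 × 560 = 3696.00.

3696.00 credits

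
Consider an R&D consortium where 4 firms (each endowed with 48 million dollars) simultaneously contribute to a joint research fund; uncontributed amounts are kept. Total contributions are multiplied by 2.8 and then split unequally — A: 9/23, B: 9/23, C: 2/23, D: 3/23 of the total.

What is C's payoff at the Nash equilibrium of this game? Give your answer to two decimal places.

For player j, contributing a unit is worthwhile iff 2.8 × (j's share) ≥ 1, i.e. iff j's share is at least 0.3571.
A and B clear that bar, contributing 48 each; the remaining 2 contribute 0. Total contributed: 96.
C keeps 48 and receives 2.8 × 96 × 2/23 = 23.37 from the joint research fund, for a payoff of 71.37.

71.37 million dollars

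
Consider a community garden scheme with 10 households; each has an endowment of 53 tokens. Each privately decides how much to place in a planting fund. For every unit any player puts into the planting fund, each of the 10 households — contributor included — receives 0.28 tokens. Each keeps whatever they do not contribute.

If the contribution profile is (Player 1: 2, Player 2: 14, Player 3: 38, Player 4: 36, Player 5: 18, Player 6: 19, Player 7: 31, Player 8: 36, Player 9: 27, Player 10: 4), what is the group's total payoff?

Total contributed: 2 + 14 + 38 + 36 + 18 + 19 + 31 + 36 + 27 + 4 = 225; total kept: 10 × 53 − 225 = 305.
The planting fund pays out 0.28 × 10 × 225 = 630.00 in aggregate.
Group total = 305 + 630.00 = 935.00.

935.00 tokens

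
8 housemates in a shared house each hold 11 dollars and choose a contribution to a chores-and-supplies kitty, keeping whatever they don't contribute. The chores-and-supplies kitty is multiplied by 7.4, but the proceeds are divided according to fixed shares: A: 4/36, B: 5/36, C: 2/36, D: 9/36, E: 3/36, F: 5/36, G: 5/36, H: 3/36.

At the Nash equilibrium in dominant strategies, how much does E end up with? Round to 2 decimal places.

38.13 dollars

Player j's private return per contributed unit is 7.4 × (j's share). Contributing is weakly dominant for j when that share is at least 1/7.4 = 0.1351, and contributing 0 is dominant otherwise.
B, D, F and G clear that bar, contributing 11 each; the remaining 4 contribute 0. Total contributed: 44.
E keeps 11 and receives 7.4 × 44 × 3/36 = 27.13 from the chores-and-supplies kitty, for a payoff of 38.13.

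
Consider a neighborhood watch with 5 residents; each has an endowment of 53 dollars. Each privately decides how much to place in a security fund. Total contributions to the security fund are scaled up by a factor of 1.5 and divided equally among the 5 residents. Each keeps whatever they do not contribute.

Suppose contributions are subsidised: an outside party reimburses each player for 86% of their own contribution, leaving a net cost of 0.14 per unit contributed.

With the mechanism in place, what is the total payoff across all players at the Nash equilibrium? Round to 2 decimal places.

625.40 dollars

Under the mechanism each unit contributed yields (1.5/5) / 0.14 = 2.1429 back to its contributor per unit of net cost, which exceeds 1, making full contribution the dominant choice for everyone.
So the Nash equilibrium is full contribution by all 5; the group earns 5 × (53 × 0.86 + 1.5 × 53) = 625.40.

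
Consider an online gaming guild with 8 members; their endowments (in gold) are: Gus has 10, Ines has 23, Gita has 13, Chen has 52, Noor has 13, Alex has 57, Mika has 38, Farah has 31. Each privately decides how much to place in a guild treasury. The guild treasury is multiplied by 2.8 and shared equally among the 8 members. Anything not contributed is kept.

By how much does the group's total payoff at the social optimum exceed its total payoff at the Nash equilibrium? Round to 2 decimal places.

The private return per contributed unit is 2.8/8 = 0.3500 < 1 for every player regardless of endowment, so the Nash equilibrium is zero contribution and the group total is Σ E_j = 10 + 23 + 13 + 52 + 13 + 57 + 38 + 31 = 237.
Each contributed unit returns 2.800 to the group, so the social optimum is full contribution by everyone: group total = 2.800 × 237 = 663.60.
Efficiency loss = (2.800 − 1) × 237 = 426.60.

426.60 gold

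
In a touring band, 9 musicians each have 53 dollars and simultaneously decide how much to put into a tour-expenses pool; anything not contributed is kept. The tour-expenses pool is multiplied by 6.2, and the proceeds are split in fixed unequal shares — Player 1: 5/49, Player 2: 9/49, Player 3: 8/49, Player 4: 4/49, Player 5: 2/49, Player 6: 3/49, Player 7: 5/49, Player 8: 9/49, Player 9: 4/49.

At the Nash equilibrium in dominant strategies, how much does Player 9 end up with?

133.47 dollars

Each unit j contributes comes back to j as 6.2 × (j's share), so j prefers to contribute only if that share exceeds 1/6.2 = 0.1613; otherwise keeping the unit dominates.
Player 2, Player 3 and Player 8 are above the threshold, contributing 53 each; the remaining 6 contribute 0. Total contributed: 159.
Player 9 keeps 53 and receives 6.2 × 159 × 4/49 = 80.47 from the tour-expenses pool, for a payoff of 133.47.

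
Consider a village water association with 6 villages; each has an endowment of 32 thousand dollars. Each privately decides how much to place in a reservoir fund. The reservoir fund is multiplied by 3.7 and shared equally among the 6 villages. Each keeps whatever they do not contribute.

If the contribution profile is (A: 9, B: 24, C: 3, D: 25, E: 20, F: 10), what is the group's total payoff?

437.70 thousand dollars

Total contributed: 9 + 24 + 3 + 25 + 20 + 10 = 91; total kept: 6 × 32 − 91 = 101.
The reservoir fund pays out 3.7 × 91 = 336.70 in aggregate.
Group total = 101 + 336.70 = 437.70.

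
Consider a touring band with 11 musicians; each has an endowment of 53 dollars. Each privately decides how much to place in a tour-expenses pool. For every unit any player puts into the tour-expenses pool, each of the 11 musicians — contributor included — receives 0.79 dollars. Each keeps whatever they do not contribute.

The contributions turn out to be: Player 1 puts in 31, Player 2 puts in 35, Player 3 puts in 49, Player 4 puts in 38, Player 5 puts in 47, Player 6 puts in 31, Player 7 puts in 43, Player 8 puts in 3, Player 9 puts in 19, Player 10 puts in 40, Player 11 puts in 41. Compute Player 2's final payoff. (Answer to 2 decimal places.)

Total contributed: 31 + 35 + 49 + 38 + 47 + 31 + 43 + 3 + 19 + 40 + 41 = 377.
Each receives 0.79 × 377 = 297.83 from the tour-expenses pool.
Player 2 keeps 53 − 35 = 18, so Player 2's payoff is 18 + 297.83 = 315.83.

315.83 dollars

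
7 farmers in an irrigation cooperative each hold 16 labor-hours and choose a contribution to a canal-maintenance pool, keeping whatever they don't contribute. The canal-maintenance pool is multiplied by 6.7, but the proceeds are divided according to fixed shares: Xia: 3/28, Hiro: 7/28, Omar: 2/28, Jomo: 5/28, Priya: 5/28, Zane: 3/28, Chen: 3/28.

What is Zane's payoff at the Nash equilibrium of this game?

50.46 labor-hours

Player j's private return per contributed unit is 6.7 × (j's share). Contributing is weakly dominant for j when that share is at least 1/6.7 = 0.1493, and contributing 0 is dominant otherwise.
Hiro, Jomo and Priya are above the threshold, contributing 16 each; the remaining 4 contribute 0. Total contributed: 48.
Zane keeps 16 and receives 6.7 × 48 × 3/28 = 34.46 from the canal-maintenance pool, for a payoff of 50.46.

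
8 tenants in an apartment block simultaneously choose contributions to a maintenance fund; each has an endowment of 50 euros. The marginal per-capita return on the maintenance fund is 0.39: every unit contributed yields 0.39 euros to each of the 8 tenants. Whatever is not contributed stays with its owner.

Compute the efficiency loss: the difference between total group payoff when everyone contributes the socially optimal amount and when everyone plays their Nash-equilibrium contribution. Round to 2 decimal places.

The private return per contributed unit is 0.39 < 1, so contributing 0 is dominant for every player. At the Nash equilibrium everyone keeps their 50, and the group total is 8 × 50 = 400.
Each contributed unit returns 3.120 to the group as a whole (0.39 to each of 8 players), which exceeds 1, so the social optimum is full contribution: group total = 3.120 × 400 = 1248.00.
Efficiency loss = 1248.00 − 400 = 848.00.

848.00 euros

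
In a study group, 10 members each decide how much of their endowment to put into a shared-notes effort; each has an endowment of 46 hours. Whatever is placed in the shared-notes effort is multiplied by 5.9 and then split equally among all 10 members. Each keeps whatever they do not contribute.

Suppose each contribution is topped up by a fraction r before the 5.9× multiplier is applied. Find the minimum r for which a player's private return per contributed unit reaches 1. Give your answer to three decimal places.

0.695

With matching at rate r, one contributed unit becomes (1 + r) in the shared-notes effort and returns 5.9 × (1 + r) / 10 to the contributor.
Setting this equal to 1: 1 + r = 10/5.9 = 1.6949.
So the minimum matching rate is r = 1.6949 − 1 = 0.695.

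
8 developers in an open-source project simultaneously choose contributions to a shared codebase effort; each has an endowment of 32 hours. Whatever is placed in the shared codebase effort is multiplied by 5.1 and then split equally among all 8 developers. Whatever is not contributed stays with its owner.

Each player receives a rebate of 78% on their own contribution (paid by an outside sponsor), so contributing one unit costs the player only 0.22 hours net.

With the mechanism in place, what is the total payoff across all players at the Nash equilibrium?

1505.28 hours

With the mechanism, a contributed unit returns (5.1/8) / 0.22 = 2.8977 per unit of net cost to the contributor — now above 1 — so contributing fully is weakly dominant for every player.
At the Nash equilibrium everyone contributes 32. Group total payoff = 8 × (32 × 0.78 + 5.1 × 32) = 1505.28.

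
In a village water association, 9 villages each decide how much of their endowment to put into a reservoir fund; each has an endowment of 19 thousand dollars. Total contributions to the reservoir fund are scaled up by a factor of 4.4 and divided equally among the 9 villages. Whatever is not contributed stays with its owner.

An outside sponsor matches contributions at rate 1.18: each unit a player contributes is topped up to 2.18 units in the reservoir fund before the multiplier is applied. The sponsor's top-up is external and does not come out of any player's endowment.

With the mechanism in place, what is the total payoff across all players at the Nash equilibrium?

1640.23 thousand dollars

With the mechanism, a contributed unit returns 4.4 × 2.18 / 9 = 1.0658 per unit of net cost to the contributor — now above 1 — so contributing fully is weakly dominant for every player.
At the Nash equilibrium everyone contributes 19. Group total payoff = 4.4 × 2.18 × 171 = 1640.23.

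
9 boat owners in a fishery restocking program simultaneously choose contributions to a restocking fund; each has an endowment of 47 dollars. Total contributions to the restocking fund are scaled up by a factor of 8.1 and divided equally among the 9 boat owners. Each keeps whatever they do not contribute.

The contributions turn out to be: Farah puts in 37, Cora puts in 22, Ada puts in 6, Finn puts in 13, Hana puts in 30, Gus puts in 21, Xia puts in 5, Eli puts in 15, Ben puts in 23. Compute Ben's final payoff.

178.80 dollars

Total contributed: 37 + 22 + 6 + 13 + 30 + 21 + 5 + 15 + 23 = 172.
Each receives 8.1 × 172 / 9 = 154.80 from the restocking fund.
Ben keeps 47 − 23 = 24, so Ben's payoff is 24 + 154.80 = 178.80.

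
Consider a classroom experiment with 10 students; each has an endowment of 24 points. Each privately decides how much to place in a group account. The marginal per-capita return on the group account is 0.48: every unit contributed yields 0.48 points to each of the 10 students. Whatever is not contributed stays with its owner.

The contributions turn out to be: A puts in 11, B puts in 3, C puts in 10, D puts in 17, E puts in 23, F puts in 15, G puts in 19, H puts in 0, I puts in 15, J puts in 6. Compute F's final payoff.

Total contributed: 11 + 3 + 10 + 17 + 23 + 15 + 19 + 0 + 15 + 6 = 119.
Each receives 0.48 × 119 = 57.12 from the group account.
F keeps 24 − 15 = 9, so F's payoff is 9 + 57.12 = 66.12.

66.12 points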